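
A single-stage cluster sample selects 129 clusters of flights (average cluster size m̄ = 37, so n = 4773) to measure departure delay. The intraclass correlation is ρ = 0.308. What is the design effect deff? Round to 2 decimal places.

12.09

deff = 1 + (37 − 1)·0.308 = 1 + 11.088 = 12.088.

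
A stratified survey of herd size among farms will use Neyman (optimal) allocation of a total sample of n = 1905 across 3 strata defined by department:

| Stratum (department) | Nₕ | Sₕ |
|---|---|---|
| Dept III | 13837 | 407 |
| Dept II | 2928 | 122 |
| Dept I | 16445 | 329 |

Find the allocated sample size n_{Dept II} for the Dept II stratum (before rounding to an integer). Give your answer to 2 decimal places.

59.70

Neyman allocation: nₕ = n·NₕSₕ / Σⱼ NⱼSⱼ.
Σ NⱼSⱼ = 13837·407 + 2928·122 + 16445·329 = 1.139928 × 10^7.
n_{Dept II} = 1905·2928·122 / (1.139928 × 10^7) = 59.70.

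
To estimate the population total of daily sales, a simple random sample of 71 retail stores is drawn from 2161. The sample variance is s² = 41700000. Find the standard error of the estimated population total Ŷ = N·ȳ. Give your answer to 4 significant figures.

1.629 × 10^6

Var(Ŷ) = N²·Var(ȳ) = N²·(1 − n/N)·s²/n.
f = 71/2161 = 0.03285516; Var(ȳ) = 0.96714484·41700000/71 = 568027.32.
Var(Ŷ) = 2161² · 568027.32 = 2.6526427 × 10^12.
SE(Ŷ) = √(2.6526427 × 10^12) = 1.629 × 10^6.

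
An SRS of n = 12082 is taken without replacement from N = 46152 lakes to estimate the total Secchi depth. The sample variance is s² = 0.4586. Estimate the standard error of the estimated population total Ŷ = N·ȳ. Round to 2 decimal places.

Var(Ŷ) = N²·Var(ȳ) = N²·(1 − n/N)·s²/n.
f = 12082/46152 = 0.26178714; Var(ȳ) = 0.73821286·0.4586/12082 = 2.8020561 × 10^-5.
Var(Ŷ) = 46152² · (2.8020561 × 10^-5) = 59683.994.
SE(Ŷ) = √(59683.994) = 244.30.

244.30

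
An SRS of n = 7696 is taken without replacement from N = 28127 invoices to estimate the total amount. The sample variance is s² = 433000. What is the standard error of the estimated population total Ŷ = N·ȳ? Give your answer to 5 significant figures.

179810

Var(Ŷ) = N²·Var(ȳ) = N²·(1 − n/N)·s²/n.
f = 7696/28127 = 0.27361610; Var(ȳ) = 0.72638390·433000/7696 = 40.868533.
Var(Ŷ) = 28127² · 40.868533 = 3.2332246 × 10^10.
SE(Ŷ) = √(3.2332246 × 10^10) = 179810.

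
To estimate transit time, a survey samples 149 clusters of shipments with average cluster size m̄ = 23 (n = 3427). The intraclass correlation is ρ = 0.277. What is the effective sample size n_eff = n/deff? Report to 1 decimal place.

deff = 1 + (23 − 1)·0.277 = 1 + 6.094 = 7.094.
n_eff = 3427 / 7.094 = 483.1.

483.1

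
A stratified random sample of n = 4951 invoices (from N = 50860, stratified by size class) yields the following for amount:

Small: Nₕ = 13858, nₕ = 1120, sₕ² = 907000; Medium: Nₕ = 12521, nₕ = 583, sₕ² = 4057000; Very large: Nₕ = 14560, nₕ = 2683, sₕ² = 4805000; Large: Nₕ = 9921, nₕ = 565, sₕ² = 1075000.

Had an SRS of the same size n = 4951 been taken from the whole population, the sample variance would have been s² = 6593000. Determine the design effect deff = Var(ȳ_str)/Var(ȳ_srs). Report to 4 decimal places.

0.5369

Var(ȳ_str) = Σ Wₕ²(1−fₕ)sₕ²/nₕ with Wₕ = Nₕ/50860:
  Small: (13858/50860)²·(1−1120/13858)·907000/1120 = 55.263496
  Medium: (12521/50860)²·(1−583/12521)·4057000/583 = 402.11876
  Very large: (14560/50860)²·(1−2683/14560)·4805000/2683 = 119.72591
  Large: (9921/50860)²·(1−565/9921)·1075000/565 = 68.273626
  → Var(ȳ_str) = 645.38179.
Var(ȳ_srs) = (1 − 4951/50860)·6593000/4951 = 1202.0198.
deff = 645.38179 / 1202.0198 = 0.5369.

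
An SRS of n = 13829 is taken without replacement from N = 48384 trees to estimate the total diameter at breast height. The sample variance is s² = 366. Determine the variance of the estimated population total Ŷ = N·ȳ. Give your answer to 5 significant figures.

Var(Ŷ) = N²·Var(ȳ) = N²·(1 − n/N)·s²/n.
f = 13829/48384 = 0.28581763; Var(ȳ) = 0.71418237·366/13829 = 0.018901638.
Var(Ŷ) = 48384² · 0.018901638 = 4.4248951 × 10^7.

4.4249 × 10^7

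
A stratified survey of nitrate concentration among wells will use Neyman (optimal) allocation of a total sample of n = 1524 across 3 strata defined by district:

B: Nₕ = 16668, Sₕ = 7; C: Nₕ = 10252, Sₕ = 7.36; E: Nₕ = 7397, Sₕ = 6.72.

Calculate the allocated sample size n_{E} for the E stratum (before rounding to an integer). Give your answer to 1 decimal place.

Neyman allocation: nₕ = n·NₕSₕ / Σⱼ NⱼSⱼ.
Σ NⱼSⱼ = 16668·7 + 10252·7.36 + 7397·6.72 = 241838.56.
n_{E} = 1524·7397·6.72 / 241838.56 = 313.2.

313.2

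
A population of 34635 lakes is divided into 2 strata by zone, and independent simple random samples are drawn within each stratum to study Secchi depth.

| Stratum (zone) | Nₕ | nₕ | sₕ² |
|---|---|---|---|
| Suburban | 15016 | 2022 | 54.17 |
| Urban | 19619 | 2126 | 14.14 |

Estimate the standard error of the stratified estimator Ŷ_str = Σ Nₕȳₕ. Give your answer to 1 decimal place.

2740.4

Var(Ŷ_str) = Σₕ Nₕ²(1 − fₕ)sₕ²/nₕ.
Suburban: 15016²·(1 − 2022/15016)·54.17/2022 = 5.2272685 × 10^6.
Urban: 19619²·(1 − 2126/19619)·14.14/2126 = 2.2825869 × 10^6.
Sum = 7.5098554 × 10^6.
SE = √(7.5098554 × 10^6) = 2740.4.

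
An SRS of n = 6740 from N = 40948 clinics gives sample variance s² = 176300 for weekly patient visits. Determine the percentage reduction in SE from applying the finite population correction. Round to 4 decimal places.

8.5997

f = n/N = 6740/40948 = 0.16459900.
SE_no-fpc = √(s²/n) = 5.1144179; SE_fpc = √((1−f)s²/n) = 4.6745919.
Ratio = √(1−f) = 0.91400273. Reduction = 100·(1 − 0.91400273) = 8.5997%.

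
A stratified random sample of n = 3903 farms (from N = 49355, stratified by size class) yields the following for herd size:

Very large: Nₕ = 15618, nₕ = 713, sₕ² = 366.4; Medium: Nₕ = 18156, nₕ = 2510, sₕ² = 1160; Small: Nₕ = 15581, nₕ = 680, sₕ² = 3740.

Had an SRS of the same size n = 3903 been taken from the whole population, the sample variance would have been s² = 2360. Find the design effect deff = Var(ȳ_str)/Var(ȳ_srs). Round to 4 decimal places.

1.1264

Var(ȳ_str) = Σ Wₕ²(1−fₕ)sₕ²/nₕ with Wₕ = Nₕ/49355:
  Very large: (15618/49355)²·(1−713/15618)·366.4/713 = 0.049108992
  Medium: (18156/49355)²·(1−2510/18156)·1160/2510 = 0.053894625
  Small: (15581/49355)²·(1−680/15581)·3740/680 = 0.52421702
  → Var(ȳ_str) = 0.62722064.
Var(ȳ_srs) = (1 − 3903/49355)·2360/3903 = 0.55684624.
deff = 0.62722064 / 0.55684624 = 1.1264.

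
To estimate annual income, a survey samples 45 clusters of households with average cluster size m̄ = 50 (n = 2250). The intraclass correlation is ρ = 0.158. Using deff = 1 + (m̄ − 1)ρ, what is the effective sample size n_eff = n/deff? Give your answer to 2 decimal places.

deff = 1 + (50 − 1)·0.158 = 1 + 7.742 = 8.742.
n_eff = 2250 / 8.742 = 257.38.

257.38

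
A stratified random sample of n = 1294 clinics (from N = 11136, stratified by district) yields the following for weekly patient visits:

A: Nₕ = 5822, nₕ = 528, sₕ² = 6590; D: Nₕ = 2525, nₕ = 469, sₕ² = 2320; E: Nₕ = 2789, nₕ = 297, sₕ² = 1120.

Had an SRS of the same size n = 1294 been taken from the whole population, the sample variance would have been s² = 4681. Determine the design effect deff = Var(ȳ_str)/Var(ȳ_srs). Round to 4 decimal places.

Var(ȳ_str) = Σ Wₕ²(1−fₕ)sₕ²/nₕ with Wₕ = Nₕ/11136:
  A: (5822/11136)²·(1−528/5822)·6590/528 = 3.1020528
  D: (2525/11136)²·(1−469/2525)·2320/469 = 0.20708145
  E: (2789/11136)²·(1−297/2789)·1120/297 = 0.21134875
  → Var(ȳ_str) = 3.520483.
Var(ȳ_srs) = (1 − 1294/11136)·4681/1294 = 3.1971168.
deff = 3.520483 / 3.1971168 = 1.1011.

1.1011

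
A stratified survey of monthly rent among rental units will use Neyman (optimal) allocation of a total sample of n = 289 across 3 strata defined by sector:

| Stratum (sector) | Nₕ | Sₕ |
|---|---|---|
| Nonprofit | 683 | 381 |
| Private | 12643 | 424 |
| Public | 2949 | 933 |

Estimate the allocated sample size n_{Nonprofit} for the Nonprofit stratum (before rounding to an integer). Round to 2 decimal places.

Neyman allocation: nₕ = n·NₕSₕ / Σⱼ NⱼSⱼ.
Σ NⱼSⱼ = 683·381 + 12643·424 + 2949·933 = 8.372272 × 10^6.
n_{Nonprofit} = 289·683·381 / (8.372272 × 10^6) = 8.98.

8.98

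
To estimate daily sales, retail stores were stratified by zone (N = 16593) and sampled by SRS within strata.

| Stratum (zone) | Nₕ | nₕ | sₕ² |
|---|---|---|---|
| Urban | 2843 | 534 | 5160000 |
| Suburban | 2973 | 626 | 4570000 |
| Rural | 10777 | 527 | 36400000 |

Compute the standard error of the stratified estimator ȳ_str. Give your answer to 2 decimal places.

Var(ȳ_str) = Σₕ Wₕ²(1 − fₕ)sₕ²/nₕ with Wₕ = Nₕ/N, N = 16593.
Urban: Wₕ = 0.17133731; term = 0.17133731²·(1 − 0.18782976)·5160000/534 = 230.38776.
Suburban: Wₕ = 0.17917194; term = 0.17917194²·(1 − 0.21056172)·4570000/626 = 185.01206.
Rural: Wₕ = 0.64949075; term = 0.64949075²·(1 − 0.04890044)·36400000/527 = 27711.669.
Sum = 28127.069.
SE = √(28127.069) = 167.71.

167.71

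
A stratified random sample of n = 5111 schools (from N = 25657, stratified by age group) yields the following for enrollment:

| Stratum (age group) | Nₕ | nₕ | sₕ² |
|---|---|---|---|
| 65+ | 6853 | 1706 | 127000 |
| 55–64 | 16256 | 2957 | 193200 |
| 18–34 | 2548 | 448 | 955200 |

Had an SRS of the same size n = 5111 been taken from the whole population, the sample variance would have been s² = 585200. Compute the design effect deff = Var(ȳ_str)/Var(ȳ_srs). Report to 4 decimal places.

0.4665

Var(ȳ_str) = Σ Wₕ²(1−fₕ)sₕ²/nₕ with Wₕ = Nₕ/25657:
  65+: (6853/25657)²·(1−1706/6853)·127000/1706 = 3.9888513
  55–64: (16256/25657)²·(1−2957/16256)·193200/2957 = 21.457382
  18–34: (2548/25657)²·(1−448/2548)·955200/448 = 17.330986
  → Var(ȳ_str) = 42.777219.
Var(ȳ_srs) = (1 − 5111/25657)·585200/5111 = 91.689551.
deff = 42.777219 / 91.689551 = 0.4665.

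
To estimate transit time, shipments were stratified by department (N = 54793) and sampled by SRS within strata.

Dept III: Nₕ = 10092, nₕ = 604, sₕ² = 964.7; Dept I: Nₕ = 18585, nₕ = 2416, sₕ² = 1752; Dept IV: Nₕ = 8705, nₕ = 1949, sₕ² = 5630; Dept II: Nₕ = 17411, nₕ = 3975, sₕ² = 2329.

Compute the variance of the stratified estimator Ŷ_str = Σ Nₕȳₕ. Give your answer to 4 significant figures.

6.778 × 10^8

Var(Ŷ_str) = Σₕ Nₕ²(1 − fₕ)sₕ²/nₕ.
Dept III: 10092²·(1 − 604/10092)·964.7/604 = 1.5293513 × 10^8.
Dept I: 18585²·(1 − 2416/18585)·1752/2416 = 2.1791288 × 10^8.
Dept IV: 8705²·(1 − 1949/8705)·5630/1949 = 1.6988498 × 10^8.
Dept II: 17411²·(1 − 3975/17411)·2329/3975 = 1.3706484 × 10^8.
Sum = 6.7779783 × 10^8.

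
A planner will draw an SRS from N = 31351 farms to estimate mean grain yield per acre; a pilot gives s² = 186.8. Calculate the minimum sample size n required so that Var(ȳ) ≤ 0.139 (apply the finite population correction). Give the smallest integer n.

1289

Without fpc, n₀ = s²/D = 186.8/0.139 = 1343.8849.
With fpc, (1 − n/N)·s²/n ≤ D requires n ≥ n₀/(1 + n₀/N) = 1343.8849/(1 + 1343.8849/31351) = 1288.6461.
Rounding up, n = 1289.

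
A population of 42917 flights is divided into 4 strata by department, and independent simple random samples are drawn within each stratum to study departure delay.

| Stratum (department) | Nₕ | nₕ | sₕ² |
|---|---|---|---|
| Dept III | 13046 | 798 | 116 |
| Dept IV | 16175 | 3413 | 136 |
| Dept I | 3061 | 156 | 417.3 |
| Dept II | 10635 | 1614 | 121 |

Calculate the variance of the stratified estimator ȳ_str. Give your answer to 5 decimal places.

0.03390

Var(ȳ_str) = Σₕ Wₕ²(1 − fₕ)sₕ²/nₕ with Wₕ = Nₕ/N, N = 42917.
Dept III: Wₕ = 0.30398210; term = 0.30398210²·(1 − 0.06116817)·116/798 = 0.012610693.
Dept IV: Wₕ = 0.37689028; term = 0.37689028²·(1 − 0.21100464)·136/3413 = 0.0044658789.
Dept I: Wₕ = 0.07132372; term = 0.07132372²·(1 − 0.05096374)·417.3/156 = 0.012914409.
Dept II: Wₕ = 0.24780390; term = 0.24780390²·(1 − 0.15176305)·121/1614 = 0.0039049484.
Sum = 0.033895929.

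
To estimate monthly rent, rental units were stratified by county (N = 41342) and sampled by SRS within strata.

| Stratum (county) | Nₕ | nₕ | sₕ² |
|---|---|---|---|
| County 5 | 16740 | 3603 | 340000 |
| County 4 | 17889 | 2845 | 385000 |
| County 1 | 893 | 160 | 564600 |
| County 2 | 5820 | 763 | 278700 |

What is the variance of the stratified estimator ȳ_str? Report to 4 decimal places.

Var(ȳ_str) = Σₕ Wₕ²(1 − fₕ)sₕ²/nₕ with Wₕ = Nₕ/N, N = 41342.
County 5: Wₕ = 0.40491510; term = 0.40491510²·(1 − 0.21523297)·340000/3603 = 12.141808.
County 4: Wₕ = 0.43270766; term = 0.43270766²·(1 − 0.15903628)·385000/2845 = 21.308108.
County 1: Wₕ = 0.02160031; term = 0.02160031²·(1 − 0.17917133)·564600/160 = 1.3514294.
County 2: Wₕ = 0.14077693; term = 0.14077693²·(1 − 0.13109966)·278700/763 = 6.2899241.
Sum = 41.09127.

41.0913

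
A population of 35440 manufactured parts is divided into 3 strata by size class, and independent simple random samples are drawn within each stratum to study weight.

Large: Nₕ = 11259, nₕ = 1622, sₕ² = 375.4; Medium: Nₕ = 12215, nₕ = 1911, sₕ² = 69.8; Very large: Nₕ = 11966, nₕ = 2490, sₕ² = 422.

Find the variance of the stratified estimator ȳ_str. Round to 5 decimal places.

0.03895

Var(ȳ_str) = Σₕ Wₕ²(1 − fₕ)sₕ²/nₕ with Wₕ = Nₕ/N, N = 35440.
Large: Wₕ = 0.31769187; term = 0.31769187²·(1 − 0.14406253)·375.4/1622 = 0.019993907.
Medium: Wₕ = 0.34466704; term = 0.34466704²·(1 − 0.15644699)·69.8/1911 = 0.0036602153.
Very large: Wₕ = 0.33764108; term = 0.33764108²·(1 − 0.20808959)·422/2490 = 0.015300292.
Sum = 0.038954414.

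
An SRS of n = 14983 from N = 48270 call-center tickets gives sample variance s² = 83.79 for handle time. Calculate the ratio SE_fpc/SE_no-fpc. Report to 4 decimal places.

0.8304

f = n/N = 14983/48270 = 0.31039983.
SE_no-fpc = √(s²/n) = 0.074781936; SE_fpc = √((1−f)s²/n) = 0.062100541.
Ratio = √(1−f) = 0.83042168.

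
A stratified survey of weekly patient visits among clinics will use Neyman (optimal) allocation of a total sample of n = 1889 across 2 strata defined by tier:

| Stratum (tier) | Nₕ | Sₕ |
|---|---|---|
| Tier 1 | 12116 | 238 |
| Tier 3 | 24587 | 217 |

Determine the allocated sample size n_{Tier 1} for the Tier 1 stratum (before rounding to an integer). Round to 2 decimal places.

662.75

Neyman allocation: nₕ = n·NₕSₕ / Σⱼ NⱼSⱼ.
Σ NⱼSⱼ = 12116·238 + 24587·217 = 8.218987 × 10^6.
n_{Tier 1} = 1889·12116·238 / (8.218987 × 10^6) = 662.75.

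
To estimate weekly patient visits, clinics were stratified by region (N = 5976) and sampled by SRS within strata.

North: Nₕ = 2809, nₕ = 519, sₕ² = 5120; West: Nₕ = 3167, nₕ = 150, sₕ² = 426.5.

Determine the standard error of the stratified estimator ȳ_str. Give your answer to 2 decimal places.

Var(ȳ_str) = Σₕ Wₕ²(1 − fₕ)sₕ²/nₕ with Wₕ = Nₕ/N, N = 5976.
North: Wₕ = 0.47004685; term = 0.47004685²·(1 − 0.18476326)·5120/519 = 1.7769232.
West: Wₕ = 0.52995315; term = 0.52995315²·(1 − 0.04736344)·426.5/150 = 0.760729.
Sum = 2.5376522.
SE = √(2.5376522) = 1.59.

1.59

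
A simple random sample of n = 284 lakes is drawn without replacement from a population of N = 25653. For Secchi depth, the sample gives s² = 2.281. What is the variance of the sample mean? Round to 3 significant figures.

Under SRS without replacement, Var(ȳ) = (1 − f)·s²/n with f = n/N = 284/25653 = 0.01107083.
Var(ȳ) = (1 − 0.01107083)·2.281/284 = 0.98892917·0.0080316901 = 0.0079427727.

0.00794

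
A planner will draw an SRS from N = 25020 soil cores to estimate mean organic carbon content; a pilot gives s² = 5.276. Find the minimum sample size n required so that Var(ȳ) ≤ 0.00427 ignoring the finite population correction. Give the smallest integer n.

Without fpc, n₀ = s²/D = 5.276/0.00427 = 1235.5972.
Rounding up, n = 1236.

1236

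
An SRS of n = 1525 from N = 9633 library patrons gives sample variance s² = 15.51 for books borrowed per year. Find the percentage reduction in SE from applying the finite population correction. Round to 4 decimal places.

8.2563

f = n/N = 1525/9633 = 0.15830998.
SE_no-fpc = √(s²/n) = 0.10084886; SE_fpc = √((1−f)s²/n) = 0.092522438.
Ratio = √(1−f) = 0.91743666. Reduction = 100·(1 − 0.91743666) = 8.2563%.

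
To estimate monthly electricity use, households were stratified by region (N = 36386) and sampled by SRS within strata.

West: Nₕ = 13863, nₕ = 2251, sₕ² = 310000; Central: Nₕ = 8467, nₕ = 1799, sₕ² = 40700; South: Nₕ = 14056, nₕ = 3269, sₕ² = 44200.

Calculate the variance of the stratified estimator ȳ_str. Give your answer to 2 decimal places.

Var(ȳ_str) = Σₕ Wₕ²(1 − fₕ)sₕ²/nₕ with Wₕ = Nₕ/N, N = 36386.
West: Wₕ = 0.38099819; term = 0.38099819²·(1 − 0.16237467)·310000/2251 = 16.744871.
Central: Wₕ = 0.23269939; term = 0.23269939²·(1 − 0.21247195)·40700/1799 = 0.96476106.
South: Wₕ = 0.38630242; term = 0.38630242²·(1 − 0.23256972)·44200/3269 = 1.5484641.
Sum = 19.258096.

19.26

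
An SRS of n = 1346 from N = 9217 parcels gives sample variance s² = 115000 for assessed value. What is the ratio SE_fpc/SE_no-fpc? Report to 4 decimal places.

f = n/N = 1346/9217 = 0.14603450.
SE_no-fpc = √(s²/n) = 9.243286; SE_fpc = √((1−f)s²/n) = 8.541744.
Ratio = √(1−f) = 0.92410254.

0.9241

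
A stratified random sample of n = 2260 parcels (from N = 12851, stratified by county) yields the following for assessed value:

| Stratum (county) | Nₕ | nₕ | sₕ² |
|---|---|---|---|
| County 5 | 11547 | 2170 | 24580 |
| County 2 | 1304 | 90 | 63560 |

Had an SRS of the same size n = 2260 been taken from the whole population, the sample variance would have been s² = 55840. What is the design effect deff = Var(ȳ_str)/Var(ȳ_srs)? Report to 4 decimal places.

Var(ȳ_str) = Σ Wₕ²(1−fₕ)sₕ²/nₕ with Wₕ = Nₕ/12851:
  County 5: (11547/12851)²·(1−2170/11547)·24580/2170 = 7.426452
  County 2: (1304/12851)²·(1−90/1304)·63560/90 = 6.7696125
  → Var(ȳ_str) = 14.196065.
Var(ȳ_srs) = (1 − 2260/12851)·55840/2260 = 20.362777.
deff = 14.196065 / 20.362777 = 0.6972.

0.6972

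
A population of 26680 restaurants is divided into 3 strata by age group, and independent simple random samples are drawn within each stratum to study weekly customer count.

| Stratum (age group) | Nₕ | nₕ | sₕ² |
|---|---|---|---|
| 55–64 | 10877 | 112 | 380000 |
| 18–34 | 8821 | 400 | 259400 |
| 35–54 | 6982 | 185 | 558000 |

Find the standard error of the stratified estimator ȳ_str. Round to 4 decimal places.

28.7553

Var(ȳ_str) = Σₕ Wₕ²(1 − fₕ)sₕ²/nₕ with Wₕ = Nₕ/N, N = 26680.
55–64: Wₕ = 0.40768366; term = 0.40768366²·(1 − 0.01029696)·380000/112 = 558.10651.
18–34: Wₕ = 0.33062219; term = 0.33062219²·(1 − 0.04534633)·259400/400 = 67.673684.
35–54: Wₕ = 0.26169415; term = 0.26169415²·(1 − 0.02649671)·558000/185 = 201.08882.
Sum = 826.86901.
SE = √(826.86901) = 28.7553.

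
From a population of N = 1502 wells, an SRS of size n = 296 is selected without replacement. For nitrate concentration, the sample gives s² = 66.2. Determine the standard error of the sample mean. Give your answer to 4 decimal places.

Under SRS without replacement, Var(ȳ) = (1 − f)·s²/n with f = n/N = 296/1502 = 0.19707057.
Var(ȳ) = (1 − 0.19707057)·66.2/296 = 0.80292943·0.22364865 = 0.17957408.
SE(ȳ) = √(0.17957408) = 0.4238.

0.4238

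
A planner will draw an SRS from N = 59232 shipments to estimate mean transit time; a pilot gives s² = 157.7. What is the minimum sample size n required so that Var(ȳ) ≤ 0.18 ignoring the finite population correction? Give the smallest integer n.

Without fpc, n₀ = s²/D = 157.7/0.18 = 876.1111.
Rounding up, n = 877.

877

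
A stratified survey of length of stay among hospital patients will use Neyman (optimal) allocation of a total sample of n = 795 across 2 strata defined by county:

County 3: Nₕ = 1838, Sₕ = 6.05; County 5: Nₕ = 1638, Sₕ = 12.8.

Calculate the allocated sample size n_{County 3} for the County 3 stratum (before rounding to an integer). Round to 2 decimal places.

Neyman allocation: nₕ = n·NₕSₕ / Σⱼ NⱼSⱼ.
Σ NⱼSⱼ = 1838·6.05 + 1638·12.8 = 32086.3.
n_{County 3} = 795·1838·6.05 / 32086.3 = 275.52.

275.52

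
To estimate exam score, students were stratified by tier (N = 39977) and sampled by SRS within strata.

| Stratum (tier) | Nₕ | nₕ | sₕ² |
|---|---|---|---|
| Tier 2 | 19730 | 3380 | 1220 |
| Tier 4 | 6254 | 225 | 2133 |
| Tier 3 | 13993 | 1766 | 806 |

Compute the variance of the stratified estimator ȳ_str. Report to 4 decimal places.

0.3454

Var(ȳ_str) = Σₕ Wₕ²(1 − fₕ)sₕ²/nₕ with Wₕ = Nₕ/N, N = 39977.
Tier 2: Wₕ = 0.49353378; term = 0.49353378²·(1 − 0.17131272)·1220/3380 = 0.072856377.
Tier 4: Wₕ = 0.15643995; term = 0.15643995²·(1 − 0.03597697)·2133/225 = 0.22366143.
Tier 3: Wₕ = 0.35002627; term = 0.35002627²·(1 − 0.12620596)·806/1766 = 0.048860138.
Sum = 0.34537795.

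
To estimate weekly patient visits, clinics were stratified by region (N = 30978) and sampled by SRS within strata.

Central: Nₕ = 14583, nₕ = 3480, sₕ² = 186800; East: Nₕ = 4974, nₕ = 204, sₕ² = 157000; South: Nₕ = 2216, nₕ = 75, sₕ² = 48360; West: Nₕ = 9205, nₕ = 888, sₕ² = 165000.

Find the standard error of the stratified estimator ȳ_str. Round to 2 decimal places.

6.79

Var(ȳ_str) = Σₕ Wₕ²(1 − fₕ)sₕ²/nₕ with Wₕ = Nₕ/N, N = 30978.
Central: Wₕ = 0.47075344; term = 0.47075344²·(1 − 0.23863403)·186800/3480 = 9.0568691.
East: Wₕ = 0.16056556; term = 0.16056556²·(1 − 0.04101327)·157000/204 = 19.027726.
South: Wₕ = 0.07153464; term = 0.07153464²·(1 − 0.03384477)·48360/75 = 3.1879001.
West: Wₕ = 0.29714636; term = 0.29714636²·(1 − 0.09646931)·165000/888 = 14.823635.
Sum = 46.09613.
SE = √(46.09613) = 6.79.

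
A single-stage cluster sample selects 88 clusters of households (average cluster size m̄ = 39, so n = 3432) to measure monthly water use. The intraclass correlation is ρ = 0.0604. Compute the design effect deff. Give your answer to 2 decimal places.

deff = 1 + (39 − 1)·0.0604 = 1 + 2.2952 = 3.2952.

3.30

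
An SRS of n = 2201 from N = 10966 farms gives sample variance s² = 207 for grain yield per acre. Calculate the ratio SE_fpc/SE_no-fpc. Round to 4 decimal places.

0.8940

f = n/N = 2201/10966 = 0.20071129.
SE_no-fpc = √(s²/n) = 0.30667272; SE_fpc = √((1−f)s²/n) = 0.27417446.
Ratio = √(1−f) = 0.89402948.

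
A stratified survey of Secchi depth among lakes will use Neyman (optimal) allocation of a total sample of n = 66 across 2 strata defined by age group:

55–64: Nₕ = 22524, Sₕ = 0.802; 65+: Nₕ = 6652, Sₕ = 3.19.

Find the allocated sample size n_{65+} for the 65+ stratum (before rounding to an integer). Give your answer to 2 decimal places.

35.65

Neyman allocation: nₕ = n·NₕSₕ / Σⱼ NⱼSⱼ.
Σ NⱼSⱼ = 22524·0.802 + 6652·3.19 = 39284.128.
n_{65+} = 66·6652·3.19 / 39284.128 = 35.65.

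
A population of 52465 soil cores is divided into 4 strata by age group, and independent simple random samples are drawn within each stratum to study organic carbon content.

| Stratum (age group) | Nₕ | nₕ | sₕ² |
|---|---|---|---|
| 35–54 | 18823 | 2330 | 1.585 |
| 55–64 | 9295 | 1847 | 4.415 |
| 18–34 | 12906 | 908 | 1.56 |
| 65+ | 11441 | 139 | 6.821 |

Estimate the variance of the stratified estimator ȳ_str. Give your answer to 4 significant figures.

0.002539

Var(ȳ_str) = Σₕ Wₕ²(1 − fₕ)sₕ²/nₕ with Wₕ = Nₕ/N, N = 52465.
35–54: Wₕ = 0.35877252; term = 0.35877252²·(1 − 0.12378473)·1.585/2330 = 7.6722455 × 10^-5.
55–64: Wₕ = 0.17716573; term = 0.17716573²·(1 − 0.19870898)·4.415/1847 = 6.0119245 × 10^-5.
18–34: Wₕ = 0.24599257; term = 0.24599257²·(1 − 0.07035487)·1.56/908 = 9.6649567 × 10^-5.
65+: Wₕ = 0.21806919; term = 0.21806919²·(1 − 0.01214929)·6.821/139 = 0.0023052243.
Sum = 0.0025387156.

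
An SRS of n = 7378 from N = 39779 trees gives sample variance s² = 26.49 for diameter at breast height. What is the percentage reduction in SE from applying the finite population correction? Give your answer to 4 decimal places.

9.7489

f = n/N = 7378/39779 = 0.18547475.
SE_no-fpc = √(s²/n) = 0.059919979; SE_fpc = √((1−f)s²/n) = 0.054078412.
Ratio = √(1−f) = 0.90251053. Reduction = 100·(1 − 0.90251053) = 9.7489%.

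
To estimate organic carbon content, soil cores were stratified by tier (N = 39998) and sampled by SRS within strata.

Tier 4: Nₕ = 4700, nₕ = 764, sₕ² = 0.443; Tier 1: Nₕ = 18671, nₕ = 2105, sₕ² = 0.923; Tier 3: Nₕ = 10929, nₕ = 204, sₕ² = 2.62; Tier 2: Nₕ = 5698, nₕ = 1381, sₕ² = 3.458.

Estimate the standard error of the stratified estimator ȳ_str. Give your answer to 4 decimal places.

0.0327

Var(ȳ_str) = Σₕ Wₕ²(1 − fₕ)sₕ²/nₕ with Wₕ = Nₕ/N, N = 39998.
Tier 4: Wₕ = 0.11750588; term = 0.11750588²·(1 − 0.16255319)·0.443/764 = 6.7048144 × 10^-6.
Tier 1: Wₕ = 0.46679834; term = 0.46679834²·(1 − 0.11274168)·0.923/2105 = 8.4773143 × 10^-5.
Tier 3: Wₕ = 0.27323866; term = 0.27323866²·(1 − 0.01866593)·2.62/204 = 9.4096246 × 10^-4.
Tier 2: Wₕ = 0.14245712; term = 0.14245712²·(1 − 0.24236574)·3.458/1381 = 3.8499869 × 10^-5.
Sum = 0.0010709403.
SE = √(0.0010709403) = 0.0327.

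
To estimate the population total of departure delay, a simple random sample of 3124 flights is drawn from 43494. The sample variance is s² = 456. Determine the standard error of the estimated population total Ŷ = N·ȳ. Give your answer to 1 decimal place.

Var(Ŷ) = N²·Var(ȳ) = N²·(1 − n/N)·s²/n.
f = 3124/43494 = 0.07182600; Var(ȳ) = 0.92817400·456/3124 = 0.1354825.
Var(Ŷ) = 43494² · 0.1354825 = 2.5629604 × 10^8.
SE(Ŷ) = √(2.5629604 × 10^8) = 16009.2.

16009.2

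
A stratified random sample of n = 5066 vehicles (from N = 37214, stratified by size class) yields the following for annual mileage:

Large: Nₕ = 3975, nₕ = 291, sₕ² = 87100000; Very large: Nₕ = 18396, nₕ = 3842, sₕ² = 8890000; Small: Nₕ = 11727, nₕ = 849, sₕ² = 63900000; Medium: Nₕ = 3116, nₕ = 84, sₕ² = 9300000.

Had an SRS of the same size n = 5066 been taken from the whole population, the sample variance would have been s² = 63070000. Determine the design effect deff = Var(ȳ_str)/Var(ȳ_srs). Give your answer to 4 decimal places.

Var(ȳ_str) = Σ Wₕ²(1−fₕ)sₕ²/nₕ with Wₕ = Nₕ/37214:
  Large: (3975/37214)²·(1−291/3975)·87100000/291 = 3164.9672
  Very large: (18396/37214)²·(1−3842/18396)·8890000/3842 = 447.33972
  Small: (11727/37214)²·(1−849/11727)·63900000/849 = 6932.924
  Medium: (3116/37214)²·(1−84/3116)·9300000/84 = 755.29673
  → Var(ȳ_str) = 11300.528.
Var(ȳ_srs) = (1 − 5066/37214)·63070000/5066 = 10754.872.
deff = 11300.528 / 10754.872 = 1.0507.

1.0507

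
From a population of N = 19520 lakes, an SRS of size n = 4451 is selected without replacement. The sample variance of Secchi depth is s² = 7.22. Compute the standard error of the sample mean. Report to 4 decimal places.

Under SRS without replacement, Var(ȳ) = (1 − f)·s²/n with f = n/N = 4451/19520 = 0.22802254.
Var(ȳ) = (1 − 0.22802254)·7.22/4451 = 0.77197746·0.0016221074 = 0.0012522303.
SE(ȳ) = √(0.0012522303) = 0.0354.

0.0354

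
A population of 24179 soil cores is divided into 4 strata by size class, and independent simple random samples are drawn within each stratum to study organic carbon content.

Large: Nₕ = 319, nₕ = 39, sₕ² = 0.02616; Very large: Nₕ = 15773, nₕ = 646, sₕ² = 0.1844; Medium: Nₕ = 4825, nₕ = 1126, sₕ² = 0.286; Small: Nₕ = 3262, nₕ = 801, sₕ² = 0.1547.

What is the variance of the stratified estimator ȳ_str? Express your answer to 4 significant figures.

Var(ȳ_str) = Σₕ Wₕ²(1 − fₕ)sₕ²/nₕ with Wₕ = Nₕ/N, N = 24179.
Large: Wₕ = 0.01319327; term = 0.01319327²·(1 − 0.12225705)·0.02616/39 = 1.0248143 × 10^-7.
Very large: Wₕ = 0.65234294; term = 0.65234294²·(1 − 0.04095606)·0.1844/646 = 1.164981 × 10^-4.
Medium: Wₕ = 0.19955333; term = 0.19955333²·(1 − 0.23336788)·0.286/1126 = 7.7541218 × 10^-6.
Small: Wₕ = 0.13491046; term = 0.13491046²·(1 − 0.24555487)·0.1547/801 = 2.6520194 × 10^-6.
Sum = 1.2700672 × 10^-4.

1.270 × 10^-4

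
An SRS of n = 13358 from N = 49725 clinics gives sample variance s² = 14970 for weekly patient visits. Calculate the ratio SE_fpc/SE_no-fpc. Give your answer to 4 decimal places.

0.8552

f = n/N = 13358/49725 = 0.26863751.
SE_no-fpc = √(s²/n) = 1.0586202; SE_fpc = √((1−f)s²/n) = 0.90532919.
Ratio = √(1−f) = 0.85519734.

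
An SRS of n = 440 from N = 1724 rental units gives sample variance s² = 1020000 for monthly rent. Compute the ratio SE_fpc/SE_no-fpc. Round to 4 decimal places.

f = n/N = 440/1724 = 0.25522042.
SE_no-fpc = √(s²/n) = 48.147501; SE_fpc = √((1−f)s²/n) = 41.551588.
Ratio = √(1−f) = 0.86300613.

0.8630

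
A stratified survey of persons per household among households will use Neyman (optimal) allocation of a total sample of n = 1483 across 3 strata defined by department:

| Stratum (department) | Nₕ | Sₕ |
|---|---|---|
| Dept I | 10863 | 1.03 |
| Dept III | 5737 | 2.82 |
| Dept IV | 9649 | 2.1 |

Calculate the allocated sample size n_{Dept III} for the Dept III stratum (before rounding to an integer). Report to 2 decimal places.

503.72

Neyman allocation: nₕ = n·NₕSₕ / Σⱼ NⱼSⱼ.
Σ NⱼSⱼ = 10863·1.03 + 5737·2.82 + 9649·2.1 = 47630.13.
n_{Dept III} = 1483·5737·2.82 / 47630.13 = 503.72.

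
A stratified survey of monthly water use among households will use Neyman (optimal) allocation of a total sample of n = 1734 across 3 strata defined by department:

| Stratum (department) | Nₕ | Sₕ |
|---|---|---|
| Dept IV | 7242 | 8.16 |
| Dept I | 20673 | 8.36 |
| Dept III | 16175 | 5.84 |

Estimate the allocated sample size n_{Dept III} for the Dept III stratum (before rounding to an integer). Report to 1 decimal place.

Neyman allocation: nₕ = n·NₕSₕ / Σⱼ NⱼSⱼ.
Σ NⱼSⱼ = 7242·8.16 + 20673·8.36 + 16175·5.84 = 326383.
n_{Dept III} = 1734·16175·5.84 / 326383 = 501.9.

501.9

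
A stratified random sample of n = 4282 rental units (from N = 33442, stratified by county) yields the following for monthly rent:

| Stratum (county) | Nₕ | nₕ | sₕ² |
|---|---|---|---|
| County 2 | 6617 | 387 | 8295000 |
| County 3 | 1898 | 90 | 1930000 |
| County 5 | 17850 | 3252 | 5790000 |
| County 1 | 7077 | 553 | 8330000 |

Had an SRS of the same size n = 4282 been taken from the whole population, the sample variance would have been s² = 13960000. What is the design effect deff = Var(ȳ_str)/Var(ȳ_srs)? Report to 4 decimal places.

0.6658

Var(ȳ_str) = Σ Wₕ²(1−fₕ)sₕ²/nₕ with Wₕ = Nₕ/33442:
  County 2: (6617/33442)²·(1−387/6617)·8295000/387 = 790.07828
  County 3: (1898/33442)²·(1−90/1898)·1930000/90 = 65.799857
  County 5: (17850/33442)²·(1−3252/17850)·5790000/3252 = 414.83474
  County 1: (7077/33442)²·(1−553/7077)·8330000/553 = 621.86846
  → Var(ȳ_str) = 1892.5813.
Var(ȳ_srs) = (1 − 4282/33442)·13960000/4282 = 2842.7197.
deff = 1892.5813 / 2842.7197 = 0.6658.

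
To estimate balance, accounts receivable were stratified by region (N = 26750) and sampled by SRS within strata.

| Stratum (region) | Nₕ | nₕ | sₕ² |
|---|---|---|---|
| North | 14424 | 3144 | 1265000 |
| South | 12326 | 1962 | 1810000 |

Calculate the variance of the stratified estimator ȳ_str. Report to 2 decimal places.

Var(ȳ_str) = Σₕ Wₕ²(1 − fₕ)sₕ²/nₕ with Wₕ = Nₕ/N, N = 26750.
North: Wₕ = 0.53921495; term = 0.53921495²·(1 − 0.21797005)·1265000/3144 = 91.486124.
South: Wₕ = 0.46078505; term = 0.46078505²·(1 − 0.15917573)·1810000/1962 = 164.69544.
Sum = 256.18156.

256.18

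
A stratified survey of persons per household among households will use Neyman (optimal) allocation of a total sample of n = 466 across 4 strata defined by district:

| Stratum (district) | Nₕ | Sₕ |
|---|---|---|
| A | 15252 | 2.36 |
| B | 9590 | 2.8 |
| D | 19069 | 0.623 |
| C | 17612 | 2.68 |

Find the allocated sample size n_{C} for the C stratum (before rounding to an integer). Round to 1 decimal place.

180.4

Neyman allocation: nₕ = n·NₕSₕ / Σⱼ NⱼSⱼ.
Σ NⱼSⱼ = 15252·2.36 + 9590·2.8 + 19069·0.623 + 17612·2.68 = 121926.87.
n_{C} = 466·17612·2.68 / 121926.87 = 180.4.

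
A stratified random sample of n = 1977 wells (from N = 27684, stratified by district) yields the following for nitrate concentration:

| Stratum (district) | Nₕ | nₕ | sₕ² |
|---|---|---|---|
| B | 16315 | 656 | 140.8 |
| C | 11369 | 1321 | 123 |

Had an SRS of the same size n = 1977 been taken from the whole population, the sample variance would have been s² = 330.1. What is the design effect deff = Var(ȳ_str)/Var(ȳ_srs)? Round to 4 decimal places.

0.5510

Var(ȳ_str) = Σ Wₕ²(1−fₕ)sₕ²/nₕ with Wₕ = Nₕ/27684:
  B: (16315/27684)²·(1−656/16315)·140.8/656 = 0.071547133
  C: (11369/27684)²·(1−1321/11369)·123/1321 = 0.013878627
  → Var(ȳ_str) = 0.08542576.
Var(ȳ_srs) = (1 − 1977/27684)·330.1/1977 = 0.1550463.
deff = 0.08542576 / 0.1550463 = 0.5510.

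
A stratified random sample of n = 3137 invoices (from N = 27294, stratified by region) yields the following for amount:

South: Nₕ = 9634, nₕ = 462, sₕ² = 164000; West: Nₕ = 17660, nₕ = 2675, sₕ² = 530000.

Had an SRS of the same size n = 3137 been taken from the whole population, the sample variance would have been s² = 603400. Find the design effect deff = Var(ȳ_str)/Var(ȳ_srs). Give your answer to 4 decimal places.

Var(ȳ_str) = Σ Wₕ²(1−fₕ)sₕ²/nₕ with Wₕ = Nₕ/27294:
  South: (9634/27294)²·(1−462/9634)·164000/462 = 42.105438
  West: (17660/27294)²·(1−2675/17660)·530000/2675 = 70.382576
  → Var(ȳ_str) = 112.48801.
Var(ȳ_srs) = (1 − 3137/27294)·603400/3137 = 170.24196.
deff = 112.48801 / 170.24196 = 0.6608.

0.6608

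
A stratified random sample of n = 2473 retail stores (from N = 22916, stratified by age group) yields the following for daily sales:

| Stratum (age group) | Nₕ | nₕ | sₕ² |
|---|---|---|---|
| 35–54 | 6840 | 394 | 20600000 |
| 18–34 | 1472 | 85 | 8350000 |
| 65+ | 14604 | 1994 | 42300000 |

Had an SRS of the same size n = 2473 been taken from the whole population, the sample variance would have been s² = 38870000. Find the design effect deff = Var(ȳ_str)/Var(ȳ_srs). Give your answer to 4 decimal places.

Var(ȳ_str) = Σ Wₕ²(1−fₕ)sₕ²/nₕ with Wₕ = Nₕ/22916:
  35–54: (6840/22916)²·(1−394/6840)·20600000/394 = 4389.7499
  18–34: (1472/22916)²·(1−85/1472)·8350000/85 = 381.92158
  65+: (14604/22916)²·(1−1994/14604)·42300000/1994 = 7439.1702
  → Var(ȳ_str) = 12210.842.
Var(ȳ_srs) = (1 − 2473/22916)·38870000/2473 = 14021.557.
deff = 12210.842 / 14021.557 = 0.8709.

0.8709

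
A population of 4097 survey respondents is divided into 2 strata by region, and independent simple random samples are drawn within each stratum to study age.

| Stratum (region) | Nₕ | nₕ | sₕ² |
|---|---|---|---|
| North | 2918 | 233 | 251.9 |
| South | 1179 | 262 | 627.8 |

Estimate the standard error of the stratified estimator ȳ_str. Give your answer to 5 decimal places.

Var(ȳ_str) = Σₕ Wₕ²(1 − fₕ)sₕ²/nₕ with Wₕ = Nₕ/N, N = 4097.
North: Wₕ = 0.71222846; term = 0.71222846²·(1 − 0.07984921)·251.9/233 = 0.50462632.
South: Wₕ = 0.28777154; term = 0.28777154²·(1 − 0.22222222)·627.8/262 = 0.15433742.
Sum = 0.65896374.
SE = √(0.65896374) = 0.81177.

0.81177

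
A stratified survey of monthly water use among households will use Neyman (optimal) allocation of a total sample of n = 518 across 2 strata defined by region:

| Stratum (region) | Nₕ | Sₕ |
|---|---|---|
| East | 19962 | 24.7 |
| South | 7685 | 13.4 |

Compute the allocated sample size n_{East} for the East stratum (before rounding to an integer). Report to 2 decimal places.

428.50

Neyman allocation: nₕ = n·NₕSₕ / Σⱼ NⱼSⱼ.
Σ NⱼSⱼ = 19962·24.7 + 7685·13.4 = 596040.4.
n_{East} = 518·19962·24.7 / 596040.4 = 428.50.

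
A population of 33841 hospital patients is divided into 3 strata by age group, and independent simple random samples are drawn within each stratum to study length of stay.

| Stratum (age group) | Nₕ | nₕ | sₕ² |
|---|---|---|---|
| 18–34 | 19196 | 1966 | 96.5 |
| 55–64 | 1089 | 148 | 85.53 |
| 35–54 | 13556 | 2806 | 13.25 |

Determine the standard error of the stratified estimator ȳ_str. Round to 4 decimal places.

0.1237

Var(ȳ_str) = Σₕ Wₕ²(1 − fₕ)sₕ²/nₕ with Wₕ = Nₕ/N, N = 33841.
18–34: Wₕ = 0.56724092; term = 0.56724092²·(1 − 0.10241717)·96.5/1966 = 0.014175991.
55–64: Wₕ = 0.03217990; term = 0.03217990²·(1 − 0.13590450)·85.53/148 = 5.1711589 × 10^-4.
35–54: Wₕ = 0.40057918; term = 0.40057918²·(1 − 0.20699321)·13.25/2806 = 6.0087185 × 10^-4.
Sum = 0.015293979.
SE = √(0.015293979) = 0.1237.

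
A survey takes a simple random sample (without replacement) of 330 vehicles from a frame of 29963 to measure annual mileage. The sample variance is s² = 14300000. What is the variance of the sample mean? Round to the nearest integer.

42856

Under SRS without replacement, Var(ȳ) = (1 − f)·s²/n with f = n/N = 330/29963 = 0.01101358.
Var(ȳ) = (1 − 0.01101358)·14300000/330 = 0.98898642·43333.333 = 42856.078.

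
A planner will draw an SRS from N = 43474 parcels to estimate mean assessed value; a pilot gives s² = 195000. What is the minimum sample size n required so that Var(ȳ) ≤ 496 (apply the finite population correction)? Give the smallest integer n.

Without fpc, n₀ = s²/D = 195000/496 = 393.1452.
With fpc, (1 − n/N)·s²/n ≤ D requires n ≥ n₀/(1 + n₀/N) = 393.1452/(1 + 393.1452/43474) = 389.6218.
Rounding up, n = 390.

390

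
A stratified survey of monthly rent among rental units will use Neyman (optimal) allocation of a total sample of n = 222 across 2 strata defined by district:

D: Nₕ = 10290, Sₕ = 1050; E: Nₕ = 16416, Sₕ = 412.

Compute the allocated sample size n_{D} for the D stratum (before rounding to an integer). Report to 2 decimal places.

Neyman allocation: nₕ = n·NₕSₕ / Σⱼ NⱼSⱼ.
Σ NⱼSⱼ = 10290·1050 + 16416·412 = 1.7567892 × 10^7.
n_{D} = 222·10290·1050 / (1.7567892 × 10^7) = 136.53.

136.53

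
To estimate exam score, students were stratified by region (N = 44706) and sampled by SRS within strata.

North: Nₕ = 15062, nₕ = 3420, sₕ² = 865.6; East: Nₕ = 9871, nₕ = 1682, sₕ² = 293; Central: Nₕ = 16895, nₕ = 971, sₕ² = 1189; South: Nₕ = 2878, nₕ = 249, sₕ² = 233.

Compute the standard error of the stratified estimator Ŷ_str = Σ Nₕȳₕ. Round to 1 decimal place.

19874.1

Var(Ŷ_str) = Σₕ Nₕ²(1 − fₕ)sₕ²/nₕ.
North: 15062²·(1 − 3420/15062)·865.6/3420 = 4.4381439 × 10^7.
East: 9871²·(1 − 1682/9871)·293/1682 = 1.4081005 × 10^7.
Central: 16895²·(1 − 971/16895)·1189/971 = 3.2943747 × 10^8.
South: 2878²·(1 − 249/2878)·233/249 = 7.0800765 × 10^6.
Sum = 3.9497999 × 10^8.
SE = √(3.9497999 × 10^8) = 19874.1.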